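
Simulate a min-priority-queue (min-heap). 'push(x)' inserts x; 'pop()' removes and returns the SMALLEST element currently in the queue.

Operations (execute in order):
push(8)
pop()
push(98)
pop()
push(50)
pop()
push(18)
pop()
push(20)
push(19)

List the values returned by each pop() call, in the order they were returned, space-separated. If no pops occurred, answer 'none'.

Answer: 8 98 50 18

Derivation:
push(8): heap contents = [8]
pop() → 8: heap contents = []
push(98): heap contents = [98]
pop() → 98: heap contents = []
push(50): heap contents = [50]
pop() → 50: heap contents = []
push(18): heap contents = [18]
pop() → 18: heap contents = []
push(20): heap contents = [20]
push(19): heap contents = [19, 20]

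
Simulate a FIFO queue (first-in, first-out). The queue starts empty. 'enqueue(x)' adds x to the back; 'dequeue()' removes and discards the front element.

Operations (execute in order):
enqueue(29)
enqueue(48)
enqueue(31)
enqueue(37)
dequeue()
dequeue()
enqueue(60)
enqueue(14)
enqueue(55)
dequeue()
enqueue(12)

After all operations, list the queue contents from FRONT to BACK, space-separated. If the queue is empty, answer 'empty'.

enqueue(29): [29]
enqueue(48): [29, 48]
enqueue(31): [29, 48, 31]
enqueue(37): [29, 48, 31, 37]
dequeue(): [48, 31, 37]
dequeue(): [31, 37]
enqueue(60): [31, 37, 60]
enqueue(14): [31, 37, 60, 14]
enqueue(55): [31, 37, 60, 14, 55]
dequeue(): [37, 60, 14, 55]
enqueue(12): [37, 60, 14, 55, 12]

Answer: 37 60 14 55 12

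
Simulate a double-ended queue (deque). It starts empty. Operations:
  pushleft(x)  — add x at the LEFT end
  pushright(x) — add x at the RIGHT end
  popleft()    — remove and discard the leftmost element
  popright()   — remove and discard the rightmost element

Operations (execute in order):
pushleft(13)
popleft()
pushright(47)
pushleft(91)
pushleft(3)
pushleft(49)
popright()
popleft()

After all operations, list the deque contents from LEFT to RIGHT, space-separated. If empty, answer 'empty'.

Answer: 3 91

Derivation:
pushleft(13): [13]
popleft(): []
pushright(47): [47]
pushleft(91): [91, 47]
pushleft(3): [3, 91, 47]
pushleft(49): [49, 3, 91, 47]
popright(): [49, 3, 91]
popleft(): [3, 91]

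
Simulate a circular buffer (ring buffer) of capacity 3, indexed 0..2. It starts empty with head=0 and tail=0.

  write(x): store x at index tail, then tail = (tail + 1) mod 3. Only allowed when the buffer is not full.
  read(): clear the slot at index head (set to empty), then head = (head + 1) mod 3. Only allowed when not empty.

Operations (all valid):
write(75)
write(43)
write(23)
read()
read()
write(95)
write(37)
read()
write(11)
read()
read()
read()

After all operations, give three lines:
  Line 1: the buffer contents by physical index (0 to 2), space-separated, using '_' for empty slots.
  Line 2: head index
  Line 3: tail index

Answer: _ _ _
0
0

Derivation:
write(75): buf=[75 _ _], head=0, tail=1, size=1
write(43): buf=[75 43 _], head=0, tail=2, size=2
write(23): buf=[75 43 23], head=0, tail=0, size=3
read(): buf=[_ 43 23], head=1, tail=0, size=2
read(): buf=[_ _ 23], head=2, tail=0, size=1
write(95): buf=[95 _ 23], head=2, tail=1, size=2
write(37): buf=[95 37 23], head=2, tail=2, size=3
read(): buf=[95 37 _], head=0, tail=2, size=2
write(11): buf=[95 37 11], head=0, tail=0, size=3
read(): buf=[_ 37 11], head=1, tail=0, size=2
read(): buf=[_ _ 11], head=2, tail=0, size=1
read(): buf=[_ _ _], head=0, tail=0, size=0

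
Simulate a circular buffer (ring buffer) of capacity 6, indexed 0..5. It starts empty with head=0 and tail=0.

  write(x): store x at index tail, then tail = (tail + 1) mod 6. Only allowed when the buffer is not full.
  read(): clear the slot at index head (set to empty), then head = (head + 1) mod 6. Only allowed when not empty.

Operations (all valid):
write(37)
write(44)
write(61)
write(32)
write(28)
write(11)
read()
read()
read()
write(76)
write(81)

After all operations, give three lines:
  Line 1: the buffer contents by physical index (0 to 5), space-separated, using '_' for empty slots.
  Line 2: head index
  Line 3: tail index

write(37): buf=[37 _ _ _ _ _], head=0, tail=1, size=1
write(44): buf=[37 44 _ _ _ _], head=0, tail=2, size=2
write(61): buf=[37 44 61 _ _ _], head=0, tail=3, size=3
write(32): buf=[37 44 61 32 _ _], head=0, tail=4, size=4
write(28): buf=[37 44 61 32 28 _], head=0, tail=5, size=5
write(11): buf=[37 44 61 32 28 11], head=0, tail=0, size=6
read(): buf=[_ 44 61 32 28 11], head=1, tail=0, size=5
read(): buf=[_ _ 61 32 28 11], head=2, tail=0, size=4
read(): buf=[_ _ _ 32 28 11], head=3, tail=0, size=3
write(76): buf=[76 _ _ 32 28 11], head=3, tail=1, size=4
write(81): buf=[76 81 _ 32 28 11], head=3, tail=2, size=5

Answer: 76 81 _ 32 28 11
3
2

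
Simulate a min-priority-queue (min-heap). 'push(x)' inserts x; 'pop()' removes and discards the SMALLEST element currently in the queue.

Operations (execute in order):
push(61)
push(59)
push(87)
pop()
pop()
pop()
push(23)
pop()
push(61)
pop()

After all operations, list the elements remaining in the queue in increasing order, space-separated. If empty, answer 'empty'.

Answer: empty

Derivation:
push(61): heap contents = [61]
push(59): heap contents = [59, 61]
push(87): heap contents = [59, 61, 87]
pop() → 59: heap contents = [61, 87]
pop() → 61: heap contents = [87]
pop() → 87: heap contents = []
push(23): heap contents = [23]
pop() → 23: heap contents = []
push(61): heap contents = [61]
pop() → 61: heap contents = []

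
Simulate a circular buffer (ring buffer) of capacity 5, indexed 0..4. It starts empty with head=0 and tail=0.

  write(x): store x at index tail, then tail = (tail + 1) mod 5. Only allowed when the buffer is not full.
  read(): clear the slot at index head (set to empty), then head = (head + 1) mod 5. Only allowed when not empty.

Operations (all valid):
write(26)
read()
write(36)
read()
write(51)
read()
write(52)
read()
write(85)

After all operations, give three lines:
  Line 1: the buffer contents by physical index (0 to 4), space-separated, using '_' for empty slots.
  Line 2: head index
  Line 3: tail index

write(26): buf=[26 _ _ _ _], head=0, tail=1, size=1
read(): buf=[_ _ _ _ _], head=1, tail=1, size=0
write(36): buf=[_ 36 _ _ _], head=1, tail=2, size=1
read(): buf=[_ _ _ _ _], head=2, tail=2, size=0
write(51): buf=[_ _ 51 _ _], head=2, tail=3, size=1
read(): buf=[_ _ _ _ _], head=3, tail=3, size=0
write(52): buf=[_ _ _ 52 _], head=3, tail=4, size=1
read(): buf=[_ _ _ _ _], head=4, tail=4, size=0
write(85): buf=[_ _ _ _ 85], head=4, tail=0, size=1

Answer: _ _ _ _ 85
4
0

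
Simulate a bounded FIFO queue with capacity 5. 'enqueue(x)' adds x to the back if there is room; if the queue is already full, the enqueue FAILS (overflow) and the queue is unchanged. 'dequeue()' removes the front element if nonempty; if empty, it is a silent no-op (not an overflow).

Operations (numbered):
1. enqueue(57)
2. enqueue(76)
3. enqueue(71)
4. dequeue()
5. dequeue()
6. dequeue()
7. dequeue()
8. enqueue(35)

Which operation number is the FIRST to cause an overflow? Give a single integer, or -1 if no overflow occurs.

Answer: -1

Derivation:
1. enqueue(57): size=1
2. enqueue(76): size=2
3. enqueue(71): size=3
4. dequeue(): size=2
5. dequeue(): size=1
6. dequeue(): size=0
7. dequeue(): empty, no-op, size=0
8. enqueue(35): size=1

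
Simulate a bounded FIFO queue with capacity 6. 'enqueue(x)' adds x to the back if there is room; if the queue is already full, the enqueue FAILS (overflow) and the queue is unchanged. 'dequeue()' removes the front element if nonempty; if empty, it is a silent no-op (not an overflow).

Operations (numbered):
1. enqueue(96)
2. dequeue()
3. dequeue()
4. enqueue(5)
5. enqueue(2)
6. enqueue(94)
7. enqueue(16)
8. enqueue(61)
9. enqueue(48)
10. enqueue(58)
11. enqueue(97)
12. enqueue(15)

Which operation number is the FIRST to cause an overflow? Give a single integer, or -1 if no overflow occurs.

1. enqueue(96): size=1
2. dequeue(): size=0
3. dequeue(): empty, no-op, size=0
4. enqueue(5): size=1
5. enqueue(2): size=2
6. enqueue(94): size=3
7. enqueue(16): size=4
8. enqueue(61): size=5
9. enqueue(48): size=6
10. enqueue(58): size=6=cap → OVERFLOW (fail)
11. enqueue(97): size=6=cap → OVERFLOW (fail)
12. enqueue(15): size=6=cap → OVERFLOW (fail)

Answer: 10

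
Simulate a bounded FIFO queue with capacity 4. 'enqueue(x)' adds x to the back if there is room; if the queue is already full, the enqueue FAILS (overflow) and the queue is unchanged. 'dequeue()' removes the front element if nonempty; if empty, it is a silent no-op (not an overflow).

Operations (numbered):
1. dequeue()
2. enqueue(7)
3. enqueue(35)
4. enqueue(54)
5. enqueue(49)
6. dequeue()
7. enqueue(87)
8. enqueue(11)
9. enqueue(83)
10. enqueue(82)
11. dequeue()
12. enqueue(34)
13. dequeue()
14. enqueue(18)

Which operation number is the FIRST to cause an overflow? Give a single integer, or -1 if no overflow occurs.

1. dequeue(): empty, no-op, size=0
2. enqueue(7): size=1
3. enqueue(35): size=2
4. enqueue(54): size=3
5. enqueue(49): size=4
6. dequeue(): size=3
7. enqueue(87): size=4
8. enqueue(11): size=4=cap → OVERFLOW (fail)
9. enqueue(83): size=4=cap → OVERFLOW (fail)
10. enqueue(82): size=4=cap → OVERFLOW (fail)
11. dequeue(): size=3
12. enqueue(34): size=4
13. dequeue(): size=3
14. enqueue(18): size=4

Answer: 8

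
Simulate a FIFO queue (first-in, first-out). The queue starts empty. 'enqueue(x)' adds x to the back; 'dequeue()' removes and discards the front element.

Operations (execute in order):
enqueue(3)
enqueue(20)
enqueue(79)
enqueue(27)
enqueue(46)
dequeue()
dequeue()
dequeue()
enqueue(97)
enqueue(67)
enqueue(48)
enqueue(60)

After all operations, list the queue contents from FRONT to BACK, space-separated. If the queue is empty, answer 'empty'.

Answer: 27 46 97 67 48 60

Derivation:
enqueue(3): [3]
enqueue(20): [3, 20]
enqueue(79): [3, 20, 79]
enqueue(27): [3, 20, 79, 27]
enqueue(46): [3, 20, 79, 27, 46]
dequeue(): [20, 79, 27, 46]
dequeue(): [79, 27, 46]
dequeue(): [27, 46]
enqueue(97): [27, 46, 97]
enqueue(67): [27, 46, 97, 67]
enqueue(48): [27, 46, 97, 67, 48]
enqueue(60): [27, 46, 97, 67, 48, 60]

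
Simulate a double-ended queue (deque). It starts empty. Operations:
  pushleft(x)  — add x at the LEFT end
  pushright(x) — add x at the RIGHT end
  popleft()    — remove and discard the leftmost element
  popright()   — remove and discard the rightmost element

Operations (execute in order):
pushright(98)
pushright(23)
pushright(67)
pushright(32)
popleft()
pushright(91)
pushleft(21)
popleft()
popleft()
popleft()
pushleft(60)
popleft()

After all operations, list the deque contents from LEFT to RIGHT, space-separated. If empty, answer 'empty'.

pushright(98): [98]
pushright(23): [98, 23]
pushright(67): [98, 23, 67]
pushright(32): [98, 23, 67, 32]
popleft(): [23, 67, 32]
pushright(91): [23, 67, 32, 91]
pushleft(21): [21, 23, 67, 32, 91]
popleft(): [23, 67, 32, 91]
popleft(): [67, 32, 91]
popleft(): [32, 91]
pushleft(60): [60, 32, 91]
popleft(): [32, 91]

Answer: 32 91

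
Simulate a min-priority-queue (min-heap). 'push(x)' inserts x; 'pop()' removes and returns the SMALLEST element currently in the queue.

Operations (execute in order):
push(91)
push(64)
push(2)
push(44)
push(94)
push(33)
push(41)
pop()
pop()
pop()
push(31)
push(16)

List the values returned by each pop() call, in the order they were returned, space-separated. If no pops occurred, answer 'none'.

Answer: 2 33 41

Derivation:
push(91): heap contents = [91]
push(64): heap contents = [64, 91]
push(2): heap contents = [2, 64, 91]
push(44): heap contents = [2, 44, 64, 91]
push(94): heap contents = [2, 44, 64, 91, 94]
push(33): heap contents = [2, 33, 44, 64, 91, 94]
push(41): heap contents = [2, 33, 41, 44, 64, 91, 94]
pop() → 2: heap contents = [33, 41, 44, 64, 91, 94]
pop() → 33: heap contents = [41, 44, 64, 91, 94]
pop() → 41: heap contents = [44, 64, 91, 94]
push(31): heap contents = [31, 44, 64, 91, 94]
push(16): heap contents = [16, 31, 44, 64, 91, 94]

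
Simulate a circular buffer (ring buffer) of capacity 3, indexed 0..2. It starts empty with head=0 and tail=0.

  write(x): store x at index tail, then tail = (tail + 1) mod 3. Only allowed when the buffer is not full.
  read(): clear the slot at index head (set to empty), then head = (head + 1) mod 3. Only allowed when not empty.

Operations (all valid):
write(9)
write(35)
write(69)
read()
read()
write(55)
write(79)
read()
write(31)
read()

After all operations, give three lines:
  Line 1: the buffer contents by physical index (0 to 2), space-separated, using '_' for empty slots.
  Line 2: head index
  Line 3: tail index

Answer: _ 79 31
1
0

Derivation:
write(9): buf=[9 _ _], head=0, tail=1, size=1
write(35): buf=[9 35 _], head=0, tail=2, size=2
write(69): buf=[9 35 69], head=0, tail=0, size=3
read(): buf=[_ 35 69], head=1, tail=0, size=2
read(): buf=[_ _ 69], head=2, tail=0, size=1
write(55): buf=[55 _ 69], head=2, tail=1, size=2
write(79): buf=[55 79 69], head=2, tail=2, size=3
read(): buf=[55 79 _], head=0, tail=2, size=2
write(31): buf=[55 79 31], head=0, tail=0, size=3
read(): buf=[_ 79 31], head=1, tail=0, size=2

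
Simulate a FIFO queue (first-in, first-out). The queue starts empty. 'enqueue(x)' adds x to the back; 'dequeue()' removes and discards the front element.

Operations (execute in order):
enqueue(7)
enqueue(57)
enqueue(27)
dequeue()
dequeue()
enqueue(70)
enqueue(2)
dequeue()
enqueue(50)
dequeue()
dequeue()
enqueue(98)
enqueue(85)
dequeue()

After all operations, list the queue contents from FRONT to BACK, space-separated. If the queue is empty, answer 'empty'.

enqueue(7): [7]
enqueue(57): [7, 57]
enqueue(27): [7, 57, 27]
dequeue(): [57, 27]
dequeue(): [27]
enqueue(70): [27, 70]
enqueue(2): [27, 70, 2]
dequeue(): [70, 2]
enqueue(50): [70, 2, 50]
dequeue(): [2, 50]
dequeue(): [50]
enqueue(98): [50, 98]
enqueue(85): [50, 98, 85]
dequeue(): [98, 85]

Answer: 98 85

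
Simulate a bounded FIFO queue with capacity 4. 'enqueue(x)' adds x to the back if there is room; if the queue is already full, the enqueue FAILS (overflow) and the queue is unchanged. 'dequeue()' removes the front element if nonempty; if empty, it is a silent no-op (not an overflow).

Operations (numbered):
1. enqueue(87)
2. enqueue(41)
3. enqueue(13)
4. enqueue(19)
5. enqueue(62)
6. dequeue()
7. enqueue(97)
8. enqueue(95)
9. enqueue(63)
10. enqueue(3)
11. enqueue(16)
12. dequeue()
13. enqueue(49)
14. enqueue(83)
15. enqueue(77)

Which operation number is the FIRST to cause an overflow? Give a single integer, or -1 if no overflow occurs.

Answer: 5

Derivation:
1. enqueue(87): size=1
2. enqueue(41): size=2
3. enqueue(13): size=3
4. enqueue(19): size=4
5. enqueue(62): size=4=cap → OVERFLOW (fail)
6. dequeue(): size=3
7. enqueue(97): size=4
8. enqueue(95): size=4=cap → OVERFLOW (fail)
9. enqueue(63): size=4=cap → OVERFLOW (fail)
10. enqueue(3): size=4=cap → OVERFLOW (fail)
11. enqueue(16): size=4=cap → OVERFLOW (fail)
12. dequeue(): size=3
13. enqueue(49): size=4
14. enqueue(83): size=4=cap → OVERFLOW (fail)
15. enqueue(77): size=4=cap → OVERFLOW (fail)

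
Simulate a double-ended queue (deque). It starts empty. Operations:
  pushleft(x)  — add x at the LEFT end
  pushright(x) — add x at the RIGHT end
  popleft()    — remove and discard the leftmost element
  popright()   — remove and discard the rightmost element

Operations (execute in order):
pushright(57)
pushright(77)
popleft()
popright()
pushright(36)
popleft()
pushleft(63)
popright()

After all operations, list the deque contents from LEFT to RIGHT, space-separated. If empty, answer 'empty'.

pushright(57): [57]
pushright(77): [57, 77]
popleft(): [77]
popright(): []
pushright(36): [36]
popleft(): []
pushleft(63): [63]
popright(): []

Answer: empty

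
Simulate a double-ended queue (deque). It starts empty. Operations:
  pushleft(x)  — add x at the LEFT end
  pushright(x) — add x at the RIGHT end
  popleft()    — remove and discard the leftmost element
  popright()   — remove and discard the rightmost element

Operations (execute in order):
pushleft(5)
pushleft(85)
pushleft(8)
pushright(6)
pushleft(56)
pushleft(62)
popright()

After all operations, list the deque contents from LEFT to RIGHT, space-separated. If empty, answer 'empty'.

pushleft(5): [5]
pushleft(85): [85, 5]
pushleft(8): [8, 85, 5]
pushright(6): [8, 85, 5, 6]
pushleft(56): [56, 8, 85, 5, 6]
pushleft(62): [62, 56, 8, 85, 5, 6]
popright(): [62, 56, 8, 85, 5]

Answer: 62 56 8 85 5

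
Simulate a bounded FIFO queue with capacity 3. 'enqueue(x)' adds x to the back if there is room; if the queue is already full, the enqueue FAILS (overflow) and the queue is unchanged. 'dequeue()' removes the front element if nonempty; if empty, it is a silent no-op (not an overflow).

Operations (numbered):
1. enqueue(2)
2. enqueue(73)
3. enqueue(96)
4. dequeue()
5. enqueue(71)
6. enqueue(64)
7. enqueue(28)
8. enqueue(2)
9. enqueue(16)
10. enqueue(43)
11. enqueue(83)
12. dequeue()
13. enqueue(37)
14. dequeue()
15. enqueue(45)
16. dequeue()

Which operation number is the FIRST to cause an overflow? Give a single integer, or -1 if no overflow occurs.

Answer: 6

Derivation:
1. enqueue(2): size=1
2. enqueue(73): size=2
3. enqueue(96): size=3
4. dequeue(): size=2
5. enqueue(71): size=3
6. enqueue(64): size=3=cap → OVERFLOW (fail)
7. enqueue(28): size=3=cap → OVERFLOW (fail)
8. enqueue(2): size=3=cap → OVERFLOW (fail)
9. enqueue(16): size=3=cap → OVERFLOW (fail)
10. enqueue(43): size=3=cap → OVERFLOW (fail)
11. enqueue(83): size=3=cap → OVERFLOW (fail)
12. dequeue(): size=2
13. enqueue(37): size=3
14. dequeue(): size=2
15. enqueue(45): size=3
16. dequeue(): size=2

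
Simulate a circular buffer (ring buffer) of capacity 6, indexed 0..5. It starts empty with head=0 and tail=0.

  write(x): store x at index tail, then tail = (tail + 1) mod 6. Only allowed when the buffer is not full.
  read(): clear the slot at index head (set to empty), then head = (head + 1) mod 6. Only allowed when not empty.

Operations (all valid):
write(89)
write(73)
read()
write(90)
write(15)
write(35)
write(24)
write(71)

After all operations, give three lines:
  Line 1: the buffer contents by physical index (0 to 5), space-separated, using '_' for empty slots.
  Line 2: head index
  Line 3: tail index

write(89): buf=[89 _ _ _ _ _], head=0, tail=1, size=1
write(73): buf=[89 73 _ _ _ _], head=0, tail=2, size=2
read(): buf=[_ 73 _ _ _ _], head=1, tail=2, size=1
write(90): buf=[_ 73 90 _ _ _], head=1, tail=3, size=2
write(15): buf=[_ 73 90 15 _ _], head=1, tail=4, size=3
write(35): buf=[_ 73 90 15 35 _], head=1, tail=5, size=4
write(24): buf=[_ 73 90 15 35 24], head=1, tail=0, size=5
write(71): buf=[71 73 90 15 35 24], head=1, tail=1, size=6

Answer: 71 73 90 15 35 24
1
1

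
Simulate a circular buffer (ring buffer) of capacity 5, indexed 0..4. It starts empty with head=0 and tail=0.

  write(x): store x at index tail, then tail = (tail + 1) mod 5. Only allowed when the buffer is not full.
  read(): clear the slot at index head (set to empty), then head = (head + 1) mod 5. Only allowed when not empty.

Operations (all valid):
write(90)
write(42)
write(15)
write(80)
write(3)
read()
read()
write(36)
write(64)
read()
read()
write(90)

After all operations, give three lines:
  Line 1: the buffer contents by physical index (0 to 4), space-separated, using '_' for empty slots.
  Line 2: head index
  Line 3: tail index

write(90): buf=[90 _ _ _ _], head=0, tail=1, size=1
write(42): buf=[90 42 _ _ _], head=0, tail=2, size=2
write(15): buf=[90 42 15 _ _], head=0, tail=3, size=3
write(80): buf=[90 42 15 80 _], head=0, tail=4, size=4
write(3): buf=[90 42 15 80 3], head=0, tail=0, size=5
read(): buf=[_ 42 15 80 3], head=1, tail=0, size=4
read(): buf=[_ _ 15 80 3], head=2, tail=0, size=3
write(36): buf=[36 _ 15 80 3], head=2, tail=1, size=4
write(64): buf=[36 64 15 80 3], head=2, tail=2, size=5
read(): buf=[36 64 _ 80 3], head=3, tail=2, size=4
read(): buf=[36 64 _ _ 3], head=4, tail=2, size=3
write(90): buf=[36 64 90 _ 3], head=4, tail=3, size=4

Answer: 36 64 90 _ 3
4
3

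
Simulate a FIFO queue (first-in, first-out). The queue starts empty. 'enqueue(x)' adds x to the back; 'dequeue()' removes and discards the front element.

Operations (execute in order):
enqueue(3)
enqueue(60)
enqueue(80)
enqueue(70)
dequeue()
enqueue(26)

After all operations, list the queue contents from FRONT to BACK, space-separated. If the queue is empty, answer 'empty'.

Answer: 60 80 70 26

Derivation:
enqueue(3): [3]
enqueue(60): [3, 60]
enqueue(80): [3, 60, 80]
enqueue(70): [3, 60, 80, 70]
dequeue(): [60, 80, 70]
enqueue(26): [60, 80, 70, 26]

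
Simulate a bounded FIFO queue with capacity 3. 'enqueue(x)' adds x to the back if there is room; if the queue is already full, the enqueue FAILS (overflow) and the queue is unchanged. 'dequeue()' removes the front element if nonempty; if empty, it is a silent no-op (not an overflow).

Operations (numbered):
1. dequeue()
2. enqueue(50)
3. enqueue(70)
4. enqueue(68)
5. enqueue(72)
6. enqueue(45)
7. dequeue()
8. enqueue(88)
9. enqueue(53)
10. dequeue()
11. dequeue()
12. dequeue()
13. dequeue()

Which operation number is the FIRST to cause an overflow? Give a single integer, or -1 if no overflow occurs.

Answer: 5

Derivation:
1. dequeue(): empty, no-op, size=0
2. enqueue(50): size=1
3. enqueue(70): size=2
4. enqueue(68): size=3
5. enqueue(72): size=3=cap → OVERFLOW (fail)
6. enqueue(45): size=3=cap → OVERFLOW (fail)
7. dequeue(): size=2
8. enqueue(88): size=3
9. enqueue(53): size=3=cap → OVERFLOW (fail)
10. dequeue(): size=2
11. dequeue(): size=1
12. dequeue(): size=0
13. dequeue(): empty, no-op, size=0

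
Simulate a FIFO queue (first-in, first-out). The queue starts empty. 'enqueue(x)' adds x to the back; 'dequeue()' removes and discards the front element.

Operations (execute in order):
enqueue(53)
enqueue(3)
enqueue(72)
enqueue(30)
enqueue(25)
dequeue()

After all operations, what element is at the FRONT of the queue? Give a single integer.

enqueue(53): queue = [53]
enqueue(3): queue = [53, 3]
enqueue(72): queue = [53, 3, 72]
enqueue(30): queue = [53, 3, 72, 30]
enqueue(25): queue = [53, 3, 72, 30, 25]
dequeue(): queue = [3, 72, 30, 25]

Answer: 3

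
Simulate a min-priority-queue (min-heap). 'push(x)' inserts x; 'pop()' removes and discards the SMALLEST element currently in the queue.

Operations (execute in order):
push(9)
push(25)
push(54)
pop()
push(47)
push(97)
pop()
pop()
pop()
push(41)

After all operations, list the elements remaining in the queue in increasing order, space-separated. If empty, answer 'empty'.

push(9): heap contents = [9]
push(25): heap contents = [9, 25]
push(54): heap contents = [9, 25, 54]
pop() → 9: heap contents = [25, 54]
push(47): heap contents = [25, 47, 54]
push(97): heap contents = [25, 47, 54, 97]
pop() → 25: heap contents = [47, 54, 97]
pop() → 47: heap contents = [54, 97]
pop() → 54: heap contents = [97]
push(41): heap contents = [41, 97]

Answer: 41 97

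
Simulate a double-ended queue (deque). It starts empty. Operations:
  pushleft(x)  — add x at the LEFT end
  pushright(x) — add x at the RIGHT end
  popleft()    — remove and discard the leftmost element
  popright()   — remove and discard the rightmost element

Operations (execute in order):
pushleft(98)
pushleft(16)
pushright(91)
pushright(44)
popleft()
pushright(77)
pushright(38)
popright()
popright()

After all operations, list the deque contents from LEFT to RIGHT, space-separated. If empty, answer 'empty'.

pushleft(98): [98]
pushleft(16): [16, 98]
pushright(91): [16, 98, 91]
pushright(44): [16, 98, 91, 44]
popleft(): [98, 91, 44]
pushright(77): [98, 91, 44, 77]
pushright(38): [98, 91, 44, 77, 38]
popright(): [98, 91, 44, 77]
popright(): [98, 91, 44]

Answer: 98 91 44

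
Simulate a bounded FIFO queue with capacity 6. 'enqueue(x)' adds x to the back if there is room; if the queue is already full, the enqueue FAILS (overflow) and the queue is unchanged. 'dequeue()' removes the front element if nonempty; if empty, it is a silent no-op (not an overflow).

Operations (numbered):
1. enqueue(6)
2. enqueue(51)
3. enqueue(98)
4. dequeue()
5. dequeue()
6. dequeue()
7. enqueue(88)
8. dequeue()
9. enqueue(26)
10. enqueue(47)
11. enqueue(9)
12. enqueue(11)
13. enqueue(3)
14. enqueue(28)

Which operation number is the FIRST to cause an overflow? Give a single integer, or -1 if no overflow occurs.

1. enqueue(6): size=1
2. enqueue(51): size=2
3. enqueue(98): size=3
4. dequeue(): size=2
5. dequeue(): size=1
6. dequeue(): size=0
7. enqueue(88): size=1
8. dequeue(): size=0
9. enqueue(26): size=1
10. enqueue(47): size=2
11. enqueue(9): size=3
12. enqueue(11): size=4
13. enqueue(3): size=5
14. enqueue(28): size=6

Answer: -1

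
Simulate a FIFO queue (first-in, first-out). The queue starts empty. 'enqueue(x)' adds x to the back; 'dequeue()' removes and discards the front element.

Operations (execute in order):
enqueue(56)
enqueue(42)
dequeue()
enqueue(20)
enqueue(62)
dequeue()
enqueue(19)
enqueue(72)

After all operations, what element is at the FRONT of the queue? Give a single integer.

enqueue(56): queue = [56]
enqueue(42): queue = [56, 42]
dequeue(): queue = [42]
enqueue(20): queue = [42, 20]
enqueue(62): queue = [42, 20, 62]
dequeue(): queue = [20, 62]
enqueue(19): queue = [20, 62, 19]
enqueue(72): queue = [20, 62, 19, 72]

Answer: 20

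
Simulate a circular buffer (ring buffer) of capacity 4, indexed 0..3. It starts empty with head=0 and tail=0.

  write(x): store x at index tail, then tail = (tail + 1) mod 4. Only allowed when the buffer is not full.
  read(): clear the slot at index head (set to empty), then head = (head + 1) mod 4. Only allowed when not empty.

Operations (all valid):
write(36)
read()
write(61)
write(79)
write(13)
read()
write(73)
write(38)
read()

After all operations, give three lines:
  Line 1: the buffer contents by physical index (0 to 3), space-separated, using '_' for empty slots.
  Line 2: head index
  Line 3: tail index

write(36): buf=[36 _ _ _], head=0, tail=1, size=1
read(): buf=[_ _ _ _], head=1, tail=1, size=0
write(61): buf=[_ 61 _ _], head=1, tail=2, size=1
write(79): buf=[_ 61 79 _], head=1, tail=3, size=2
write(13): buf=[_ 61 79 13], head=1, tail=0, size=3
read(): buf=[_ _ 79 13], head=2, tail=0, size=2
write(73): buf=[73 _ 79 13], head=2, tail=1, size=3
write(38): buf=[73 38 79 13], head=2, tail=2, size=4
read(): buf=[73 38 _ 13], head=3, tail=2, size=3

Answer: 73 38 _ 13
3
2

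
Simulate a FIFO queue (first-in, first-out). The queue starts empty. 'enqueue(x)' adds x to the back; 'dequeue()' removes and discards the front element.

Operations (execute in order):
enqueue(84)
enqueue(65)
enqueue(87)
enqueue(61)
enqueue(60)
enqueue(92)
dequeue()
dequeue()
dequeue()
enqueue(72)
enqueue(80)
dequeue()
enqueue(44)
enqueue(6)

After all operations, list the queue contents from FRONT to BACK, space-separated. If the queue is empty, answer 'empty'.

enqueue(84): [84]
enqueue(65): [84, 65]
enqueue(87): [84, 65, 87]
enqueue(61): [84, 65, 87, 61]
enqueue(60): [84, 65, 87, 61, 60]
enqueue(92): [84, 65, 87, 61, 60, 92]
dequeue(): [65, 87, 61, 60, 92]
dequeue(): [87, 61, 60, 92]
dequeue(): [61, 60, 92]
enqueue(72): [61, 60, 92, 72]
enqueue(80): [61, 60, 92, 72, 80]
dequeue(): [60, 92, 72, 80]
enqueue(44): [60, 92, 72, 80, 44]
enqueue(6): [60, 92, 72, 80, 44, 6]

Answer: 60 92 72 80 44 6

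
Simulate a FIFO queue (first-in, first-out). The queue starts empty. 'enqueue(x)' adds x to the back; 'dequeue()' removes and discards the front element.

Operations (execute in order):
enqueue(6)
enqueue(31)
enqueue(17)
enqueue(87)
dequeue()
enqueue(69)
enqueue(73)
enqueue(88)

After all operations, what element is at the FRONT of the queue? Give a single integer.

Answer: 31

Derivation:
enqueue(6): queue = [6]
enqueue(31): queue = [6, 31]
enqueue(17): queue = [6, 31, 17]
enqueue(87): queue = [6, 31, 17, 87]
dequeue(): queue = [31, 17, 87]
enqueue(69): queue = [31, 17, 87, 69]
enqueue(73): queue = [31, 17, 87, 69, 73]
enqueue(88): queue = [31, 17, 87, 69, 73, 88]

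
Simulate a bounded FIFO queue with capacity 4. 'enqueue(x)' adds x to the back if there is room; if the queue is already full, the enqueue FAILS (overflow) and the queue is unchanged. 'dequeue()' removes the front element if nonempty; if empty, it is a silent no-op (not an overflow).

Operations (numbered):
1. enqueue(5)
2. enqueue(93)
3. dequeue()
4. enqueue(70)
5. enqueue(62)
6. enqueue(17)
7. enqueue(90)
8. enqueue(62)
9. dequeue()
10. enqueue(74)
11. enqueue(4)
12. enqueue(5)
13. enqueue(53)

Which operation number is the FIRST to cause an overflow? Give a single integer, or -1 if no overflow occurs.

Answer: 7

Derivation:
1. enqueue(5): size=1
2. enqueue(93): size=2
3. dequeue(): size=1
4. enqueue(70): size=2
5. enqueue(62): size=3
6. enqueue(17): size=4
7. enqueue(90): size=4=cap → OVERFLOW (fail)
8. enqueue(62): size=4=cap → OVERFLOW (fail)
9. dequeue(): size=3
10. enqueue(74): size=4
11. enqueue(4): size=4=cap → OVERFLOW (fail)
12. enqueue(5): size=4=cap → OVERFLOW (fail)
13. enqueue(53): size=4=cap → OVERFLOW (fail)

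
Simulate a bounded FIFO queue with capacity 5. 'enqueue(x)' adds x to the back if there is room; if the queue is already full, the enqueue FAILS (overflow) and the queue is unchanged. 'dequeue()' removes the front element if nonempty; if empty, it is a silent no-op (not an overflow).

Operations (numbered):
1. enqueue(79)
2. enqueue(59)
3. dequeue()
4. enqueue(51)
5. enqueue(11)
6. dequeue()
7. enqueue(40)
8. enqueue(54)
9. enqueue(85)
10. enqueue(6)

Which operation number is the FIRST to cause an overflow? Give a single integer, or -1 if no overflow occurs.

1. enqueue(79): size=1
2. enqueue(59): size=2
3. dequeue(): size=1
4. enqueue(51): size=2
5. enqueue(11): size=3
6. dequeue(): size=2
7. enqueue(40): size=3
8. enqueue(54): size=4
9. enqueue(85): size=5
10. enqueue(6): size=5=cap → OVERFLOW (fail)

Answer: 10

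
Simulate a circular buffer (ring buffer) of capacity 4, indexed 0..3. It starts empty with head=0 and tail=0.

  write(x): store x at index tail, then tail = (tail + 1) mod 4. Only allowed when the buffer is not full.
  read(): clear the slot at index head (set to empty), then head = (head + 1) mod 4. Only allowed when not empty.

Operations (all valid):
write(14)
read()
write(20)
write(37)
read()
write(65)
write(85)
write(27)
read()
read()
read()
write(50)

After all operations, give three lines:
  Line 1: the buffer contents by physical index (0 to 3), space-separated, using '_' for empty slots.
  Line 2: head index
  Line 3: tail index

Answer: _ 27 50 _
1
3

Derivation:
write(14): buf=[14 _ _ _], head=0, tail=1, size=1
read(): buf=[_ _ _ _], head=1, tail=1, size=0
write(20): buf=[_ 20 _ _], head=1, tail=2, size=1
write(37): buf=[_ 20 37 _], head=1, tail=3, size=2
read(): buf=[_ _ 37 _], head=2, tail=3, size=1
write(65): buf=[_ _ 37 65], head=2, tail=0, size=2
write(85): buf=[85 _ 37 65], head=2, tail=1, size=3
write(27): buf=[85 27 37 65], head=2, tail=2, size=4
read(): buf=[85 27 _ 65], head=3, tail=2, size=3
read(): buf=[85 27 _ _], head=0, tail=2, size=2
read(): buf=[_ 27 _ _], head=1, tail=2, size=1
write(50): buf=[_ 27 50 _], head=1, tail=3, size=2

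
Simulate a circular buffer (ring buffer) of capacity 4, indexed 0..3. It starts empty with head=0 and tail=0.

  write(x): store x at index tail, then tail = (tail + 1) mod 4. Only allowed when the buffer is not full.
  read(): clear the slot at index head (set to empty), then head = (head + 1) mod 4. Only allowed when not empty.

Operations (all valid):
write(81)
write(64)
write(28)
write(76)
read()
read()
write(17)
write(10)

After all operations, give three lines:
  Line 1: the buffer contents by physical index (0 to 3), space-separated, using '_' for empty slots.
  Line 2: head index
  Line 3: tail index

write(81): buf=[81 _ _ _], head=0, tail=1, size=1
write(64): buf=[81 64 _ _], head=0, tail=2, size=2
write(28): buf=[81 64 28 _], head=0, tail=3, size=3
write(76): buf=[81 64 28 76], head=0, tail=0, size=4
read(): buf=[_ 64 28 76], head=1, tail=0, size=3
read(): buf=[_ _ 28 76], head=2, tail=0, size=2
write(17): buf=[17 _ 28 76], head=2, tail=1, size=3
write(10): buf=[17 10 28 76], head=2, tail=2, size=4

Answer: 17 10 28 76
2
2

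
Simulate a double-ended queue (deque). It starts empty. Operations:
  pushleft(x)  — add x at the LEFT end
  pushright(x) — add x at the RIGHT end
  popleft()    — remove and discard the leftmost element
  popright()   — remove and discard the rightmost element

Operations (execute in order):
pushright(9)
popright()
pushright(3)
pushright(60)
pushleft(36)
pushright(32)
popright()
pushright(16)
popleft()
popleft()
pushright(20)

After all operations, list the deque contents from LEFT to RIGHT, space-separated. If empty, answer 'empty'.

pushright(9): [9]
popright(): []
pushright(3): [3]
pushright(60): [3, 60]
pushleft(36): [36, 3, 60]
pushright(32): [36, 3, 60, 32]
popright(): [36, 3, 60]
pushright(16): [36, 3, 60, 16]
popleft(): [3, 60, 16]
popleft(): [60, 16]
pushright(20): [60, 16, 20]

Answer: 60 16 20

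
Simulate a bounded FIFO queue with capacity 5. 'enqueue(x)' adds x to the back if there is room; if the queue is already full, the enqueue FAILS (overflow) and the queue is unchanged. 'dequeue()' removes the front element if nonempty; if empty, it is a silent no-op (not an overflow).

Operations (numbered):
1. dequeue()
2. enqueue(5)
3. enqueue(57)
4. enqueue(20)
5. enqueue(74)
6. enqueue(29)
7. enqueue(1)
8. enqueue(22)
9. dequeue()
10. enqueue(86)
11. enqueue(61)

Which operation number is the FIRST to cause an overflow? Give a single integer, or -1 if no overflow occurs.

1. dequeue(): empty, no-op, size=0
2. enqueue(5): size=1
3. enqueue(57): size=2
4. enqueue(20): size=3
5. enqueue(74): size=4
6. enqueue(29): size=5
7. enqueue(1): size=5=cap → OVERFLOW (fail)
8. enqueue(22): size=5=cap → OVERFLOW (fail)
9. dequeue(): size=4
10. enqueue(86): size=5
11. enqueue(61): size=5=cap → OVERFLOW (fail)

Answer: 7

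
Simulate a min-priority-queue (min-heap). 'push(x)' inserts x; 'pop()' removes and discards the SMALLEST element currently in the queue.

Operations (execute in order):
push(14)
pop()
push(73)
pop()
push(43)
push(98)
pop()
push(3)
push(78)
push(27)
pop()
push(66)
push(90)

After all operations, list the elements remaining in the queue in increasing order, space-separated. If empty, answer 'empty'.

Answer: 27 66 78 90 98

Derivation:
push(14): heap contents = [14]
pop() → 14: heap contents = []
push(73): heap contents = [73]
pop() → 73: heap contents = []
push(43): heap contents = [43]
push(98): heap contents = [43, 98]
pop() → 43: heap contents = [98]
push(3): heap contents = [3, 98]
push(78): heap contents = [3, 78, 98]
push(27): heap contents = [3, 27, 78, 98]
pop() → 3: heap contents = [27, 78, 98]
push(66): heap contents = [27, 66, 78, 98]
push(90): heap contents = [27, 66, 78, 90, 98]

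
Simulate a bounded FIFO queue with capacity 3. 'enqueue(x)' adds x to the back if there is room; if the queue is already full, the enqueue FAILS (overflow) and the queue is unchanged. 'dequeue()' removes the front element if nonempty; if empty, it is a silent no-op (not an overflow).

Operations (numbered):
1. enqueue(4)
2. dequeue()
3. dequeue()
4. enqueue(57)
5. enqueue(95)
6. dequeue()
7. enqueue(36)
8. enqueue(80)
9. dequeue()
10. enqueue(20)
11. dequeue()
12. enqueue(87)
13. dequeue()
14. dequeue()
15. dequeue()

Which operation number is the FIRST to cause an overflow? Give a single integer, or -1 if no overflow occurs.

Answer: -1

Derivation:
1. enqueue(4): size=1
2. dequeue(): size=0
3. dequeue(): empty, no-op, size=0
4. enqueue(57): size=1
5. enqueue(95): size=2
6. dequeue(): size=1
7. enqueue(36): size=2
8. enqueue(80): size=3
9. dequeue(): size=2
10. enqueue(20): size=3
11. dequeue(): size=2
12. enqueue(87): size=3
13. dequeue(): size=2
14. dequeue(): size=1
15. dequeue(): size=0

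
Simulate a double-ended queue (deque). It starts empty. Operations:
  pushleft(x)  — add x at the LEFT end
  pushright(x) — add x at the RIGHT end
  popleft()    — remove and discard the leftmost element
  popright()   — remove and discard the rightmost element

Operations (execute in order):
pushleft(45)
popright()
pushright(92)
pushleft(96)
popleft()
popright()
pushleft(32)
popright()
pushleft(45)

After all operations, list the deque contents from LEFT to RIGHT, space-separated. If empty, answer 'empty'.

pushleft(45): [45]
popright(): []
pushright(92): [92]
pushleft(96): [96, 92]
popleft(): [92]
popright(): []
pushleft(32): [32]
popright(): []
pushleft(45): [45]

Answer: 45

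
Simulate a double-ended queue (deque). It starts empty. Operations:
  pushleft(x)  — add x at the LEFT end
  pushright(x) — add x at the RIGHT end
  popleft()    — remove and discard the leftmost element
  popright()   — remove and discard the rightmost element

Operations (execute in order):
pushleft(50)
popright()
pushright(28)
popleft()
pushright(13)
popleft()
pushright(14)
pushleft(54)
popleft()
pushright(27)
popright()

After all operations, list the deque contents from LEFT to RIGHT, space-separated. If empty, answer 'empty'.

pushleft(50): [50]
popright(): []
pushright(28): [28]
popleft(): []
pushright(13): [13]
popleft(): []
pushright(14): [14]
pushleft(54): [54, 14]
popleft(): [14]
pushright(27): [14, 27]
popright(): [14]

Answer: 14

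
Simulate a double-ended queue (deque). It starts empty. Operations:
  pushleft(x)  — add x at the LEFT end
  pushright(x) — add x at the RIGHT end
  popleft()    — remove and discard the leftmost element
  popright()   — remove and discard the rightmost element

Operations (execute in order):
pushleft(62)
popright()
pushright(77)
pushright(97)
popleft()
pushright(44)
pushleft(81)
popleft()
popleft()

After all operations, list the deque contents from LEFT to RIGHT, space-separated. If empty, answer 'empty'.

Answer: 44

Derivation:
pushleft(62): [62]
popright(): []
pushright(77): [77]
pushright(97): [77, 97]
popleft(): [97]
pushright(44): [97, 44]
pushleft(81): [81, 97, 44]
popleft(): [97, 44]
popleft(): [44]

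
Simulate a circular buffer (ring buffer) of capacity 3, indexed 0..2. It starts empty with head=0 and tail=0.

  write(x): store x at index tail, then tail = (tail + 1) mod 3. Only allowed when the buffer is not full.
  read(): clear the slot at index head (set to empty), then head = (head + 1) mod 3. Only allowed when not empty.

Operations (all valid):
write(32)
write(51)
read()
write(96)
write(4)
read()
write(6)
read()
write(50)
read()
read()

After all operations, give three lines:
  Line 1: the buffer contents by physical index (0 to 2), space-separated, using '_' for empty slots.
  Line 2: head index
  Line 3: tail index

write(32): buf=[32 _ _], head=0, tail=1, size=1
write(51): buf=[32 51 _], head=0, tail=2, size=2
read(): buf=[_ 51 _], head=1, tail=2, size=1
write(96): buf=[_ 51 96], head=1, tail=0, size=2
write(4): buf=[4 51 96], head=1, tail=1, size=3
read(): buf=[4 _ 96], head=2, tail=1, size=2
write(6): buf=[4 6 96], head=2, tail=2, size=3
read(): buf=[4 6 _], head=0, tail=2, size=2
write(50): buf=[4 6 50], head=0, tail=0, size=3
read(): buf=[_ 6 50], head=1, tail=0, size=2
read(): buf=[_ _ 50], head=2, tail=0, size=1

Answer: _ _ 50
2
0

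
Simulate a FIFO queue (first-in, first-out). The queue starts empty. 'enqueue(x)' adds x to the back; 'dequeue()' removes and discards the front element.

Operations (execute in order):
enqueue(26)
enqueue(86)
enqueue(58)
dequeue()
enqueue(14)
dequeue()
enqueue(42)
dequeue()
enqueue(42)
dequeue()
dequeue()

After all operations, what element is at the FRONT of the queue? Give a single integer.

enqueue(26): queue = [26]
enqueue(86): queue = [26, 86]
enqueue(58): queue = [26, 86, 58]
dequeue(): queue = [86, 58]
enqueue(14): queue = [86, 58, 14]
dequeue(): queue = [58, 14]
enqueue(42): queue = [58, 14, 42]
dequeue(): queue = [14, 42]
enqueue(42): queue = [14, 42, 42]
dequeue(): queue = [42, 42]
dequeue(): queue = [42]

Answer: 42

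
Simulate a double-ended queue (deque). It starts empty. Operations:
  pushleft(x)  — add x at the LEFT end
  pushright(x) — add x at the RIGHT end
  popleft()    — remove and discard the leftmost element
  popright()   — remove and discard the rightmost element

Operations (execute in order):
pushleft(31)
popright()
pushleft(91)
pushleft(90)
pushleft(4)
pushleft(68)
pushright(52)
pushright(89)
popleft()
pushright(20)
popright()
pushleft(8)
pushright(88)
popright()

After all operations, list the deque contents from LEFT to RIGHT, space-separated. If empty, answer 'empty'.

pushleft(31): [31]
popright(): []
pushleft(91): [91]
pushleft(90): [90, 91]
pushleft(4): [4, 90, 91]
pushleft(68): [68, 4, 90, 91]
pushright(52): [68, 4, 90, 91, 52]
pushright(89): [68, 4, 90, 91, 52, 89]
popleft(): [4, 90, 91, 52, 89]
pushright(20): [4, 90, 91, 52, 89, 20]
popright(): [4, 90, 91, 52, 89]
pushleft(8): [8, 4, 90, 91, 52, 89]
pushright(88): [8, 4, 90, 91, 52, 89, 88]
popright(): [8, 4, 90, 91, 52, 89]

Answer: 8 4 90 91 52 89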